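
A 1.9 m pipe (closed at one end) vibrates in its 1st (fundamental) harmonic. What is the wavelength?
λₙ = 4L/n = 7.6 m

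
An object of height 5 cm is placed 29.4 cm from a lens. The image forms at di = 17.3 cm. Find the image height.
hi = (-di/do) × ho = -2.942 cm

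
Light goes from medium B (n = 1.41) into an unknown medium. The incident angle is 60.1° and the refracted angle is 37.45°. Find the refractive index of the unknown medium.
n₂ = n₁·sin θ₁ / sin θ₂ = 2.01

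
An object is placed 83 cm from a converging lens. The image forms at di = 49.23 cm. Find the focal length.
1/f = 1/do + 1/di → f = 30.9 cm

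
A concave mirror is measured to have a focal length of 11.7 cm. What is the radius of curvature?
R = 2|f| = 23.4 cm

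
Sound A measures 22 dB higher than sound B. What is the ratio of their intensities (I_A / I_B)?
I_A/I_B = 10^(Δβ/10) = 158.5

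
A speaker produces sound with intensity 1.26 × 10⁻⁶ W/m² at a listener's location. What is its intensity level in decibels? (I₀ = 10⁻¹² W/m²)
β = 10·log₁₀(I/I₀) = 61 dB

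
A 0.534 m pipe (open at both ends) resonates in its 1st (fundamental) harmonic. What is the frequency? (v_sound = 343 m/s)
fₙ = nv/(2L) = 321.2 Hz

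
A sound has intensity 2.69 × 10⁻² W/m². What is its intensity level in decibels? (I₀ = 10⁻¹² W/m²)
β = 10·log₁₀(I/I₀) = 104.3 dB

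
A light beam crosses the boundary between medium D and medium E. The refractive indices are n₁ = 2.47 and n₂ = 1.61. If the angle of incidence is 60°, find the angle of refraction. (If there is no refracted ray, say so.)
sin θ₂ = (n₁/n₂)·sin θ₁ = 1.329 > 1, so there is no refracted ray — the light undergoes total internal reflection.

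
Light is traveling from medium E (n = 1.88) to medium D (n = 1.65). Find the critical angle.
θc = arcsin(n₂/n₁) = 61.36°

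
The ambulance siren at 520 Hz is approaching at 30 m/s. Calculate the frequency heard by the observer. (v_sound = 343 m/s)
f_obs = f·v/(v − v_s) = 569.8 Hz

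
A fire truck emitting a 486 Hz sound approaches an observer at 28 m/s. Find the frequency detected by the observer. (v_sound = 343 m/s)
f_obs = f·v/(v − v_s) = 529.2 Hz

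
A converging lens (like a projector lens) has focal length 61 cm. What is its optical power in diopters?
P = 1/f = 1.639 D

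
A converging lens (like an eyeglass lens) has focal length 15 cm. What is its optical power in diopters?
P = 1/f = 6.667 D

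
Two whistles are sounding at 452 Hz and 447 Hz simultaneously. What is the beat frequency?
5 Hz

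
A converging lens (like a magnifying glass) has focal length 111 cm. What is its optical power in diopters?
P = 1/f = 0.9009 D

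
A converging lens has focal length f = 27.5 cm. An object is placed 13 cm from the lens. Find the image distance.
1/di = 1/f − 1/do → di = -24.66 cm (virtual image)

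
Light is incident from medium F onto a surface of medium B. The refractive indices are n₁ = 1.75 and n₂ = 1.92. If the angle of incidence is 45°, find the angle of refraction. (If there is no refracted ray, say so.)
sin θ₂ = (n₁/n₂)·sin θ₁ = 0.6445 → θ₂ = 40.13°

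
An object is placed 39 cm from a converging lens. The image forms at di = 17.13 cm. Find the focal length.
1/f = 1/do + 1/di → f = 11.9 cm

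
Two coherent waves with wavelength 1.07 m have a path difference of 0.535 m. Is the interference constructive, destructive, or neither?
destructive — path difference = 0.5λ, an odd multiple of λ/2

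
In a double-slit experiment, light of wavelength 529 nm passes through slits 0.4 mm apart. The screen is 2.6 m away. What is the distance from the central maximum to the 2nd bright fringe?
y = mλL/d = 6.877 mm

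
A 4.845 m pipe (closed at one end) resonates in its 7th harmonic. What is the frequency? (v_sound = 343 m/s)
fₙ = nv/(4L) = 123.9 Hz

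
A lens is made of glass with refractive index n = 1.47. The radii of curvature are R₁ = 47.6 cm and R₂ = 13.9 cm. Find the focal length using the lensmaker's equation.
1/f = (n − 1)(1/R₁ − 1/R₂) → f = -41.77 cm (diverging lens)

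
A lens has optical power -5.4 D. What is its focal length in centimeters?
f = 1/P = -18.52 cm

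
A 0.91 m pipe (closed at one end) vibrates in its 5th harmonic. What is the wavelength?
λₙ = 4L/n = 0.728 m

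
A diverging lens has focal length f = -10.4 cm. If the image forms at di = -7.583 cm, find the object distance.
1/do = 1/f − 1/di → do = 28 cm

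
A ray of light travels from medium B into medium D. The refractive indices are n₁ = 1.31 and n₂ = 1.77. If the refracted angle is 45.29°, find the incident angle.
sin θ₁ = (n₂/n₁)·sin θ₂ → θ₁ = 73.79°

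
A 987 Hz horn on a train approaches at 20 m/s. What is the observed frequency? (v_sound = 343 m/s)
f_obs = f·v/(v − v_s) = 1048 Hz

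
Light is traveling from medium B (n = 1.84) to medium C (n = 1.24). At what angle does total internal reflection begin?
θc = arcsin(n₂/n₁) = 42.37°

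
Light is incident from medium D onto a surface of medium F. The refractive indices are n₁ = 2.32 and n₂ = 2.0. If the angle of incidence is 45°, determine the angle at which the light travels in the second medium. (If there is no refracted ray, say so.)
sin θ₂ = (n₁/n₂)·sin θ₁ = 0.8202 → θ₂ = 55.11°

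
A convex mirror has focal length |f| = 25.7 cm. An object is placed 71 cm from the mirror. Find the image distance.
f = −25.7 cm (convex); 1/di = 1/f − 1/do → di = -18.87 cm (virtual image, behind mirror)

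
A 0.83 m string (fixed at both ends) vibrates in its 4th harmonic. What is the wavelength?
λₙ = 2L/n = 0.415 m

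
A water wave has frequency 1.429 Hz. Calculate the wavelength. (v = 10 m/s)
λ = v/f = 6.998 m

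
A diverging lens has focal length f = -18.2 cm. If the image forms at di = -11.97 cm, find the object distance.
1/do = 1/f − 1/di → do = 34.97 cm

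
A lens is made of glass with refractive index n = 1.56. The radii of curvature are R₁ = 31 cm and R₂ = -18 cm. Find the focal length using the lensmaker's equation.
1/f = (n − 1)(1/R₁ − 1/R₂) → f = 20.34 cm (converging lens)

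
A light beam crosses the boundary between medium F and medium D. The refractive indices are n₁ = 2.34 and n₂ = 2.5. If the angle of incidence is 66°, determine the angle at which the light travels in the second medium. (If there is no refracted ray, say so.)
sin θ₂ = (n₁/n₂)·sin θ₁ = 0.8551 → θ₂ = 58.77°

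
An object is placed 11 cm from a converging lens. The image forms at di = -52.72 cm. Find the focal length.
1/f = 1/do + 1/di → f = 13.9 cm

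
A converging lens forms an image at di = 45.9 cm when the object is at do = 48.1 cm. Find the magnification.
M = −di/do = -0.9543 (inverted image)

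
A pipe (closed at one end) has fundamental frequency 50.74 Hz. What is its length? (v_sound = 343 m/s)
L = v/(4f₁) = 1.69 m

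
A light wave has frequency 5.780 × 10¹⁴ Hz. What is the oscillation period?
T = 1/f = 1.730 × 10⁻¹⁵ s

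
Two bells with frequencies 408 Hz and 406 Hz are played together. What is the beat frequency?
2 Hz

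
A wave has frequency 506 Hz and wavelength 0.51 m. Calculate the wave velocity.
v = fλ = 258.1 m/s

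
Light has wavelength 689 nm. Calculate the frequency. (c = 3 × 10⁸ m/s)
f = c/λ = 4.354 × 10¹⁴ Hz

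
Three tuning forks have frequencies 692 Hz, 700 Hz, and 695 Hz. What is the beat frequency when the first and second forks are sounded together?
8 Hz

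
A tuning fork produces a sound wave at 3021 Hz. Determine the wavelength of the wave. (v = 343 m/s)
λ = v/f = 0.1135 m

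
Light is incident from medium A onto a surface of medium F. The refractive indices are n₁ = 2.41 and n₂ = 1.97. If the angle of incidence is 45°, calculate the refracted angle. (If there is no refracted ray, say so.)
sin θ₂ = (n₁/n₂)·sin θ₁ = 0.865 → θ₂ = 59.89°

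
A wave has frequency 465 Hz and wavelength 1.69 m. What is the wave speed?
v = fλ = 785.9 m/s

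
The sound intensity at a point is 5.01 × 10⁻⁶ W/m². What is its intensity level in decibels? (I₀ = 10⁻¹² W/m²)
β = 10·log₁₀(I/I₀) = 67 dB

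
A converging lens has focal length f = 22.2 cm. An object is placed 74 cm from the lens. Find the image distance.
1/di = 1/f − 1/do → di = 31.71 cm (real image)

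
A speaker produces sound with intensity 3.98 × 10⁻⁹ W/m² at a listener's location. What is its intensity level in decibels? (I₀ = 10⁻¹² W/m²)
β = 10·log₁₀(I/I₀) = 36 dB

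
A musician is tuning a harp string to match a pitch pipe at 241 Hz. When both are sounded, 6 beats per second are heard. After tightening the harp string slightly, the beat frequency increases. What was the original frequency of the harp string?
247 Hz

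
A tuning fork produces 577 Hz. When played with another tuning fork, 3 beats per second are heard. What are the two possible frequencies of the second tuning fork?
f₂ = 577 ± 3 Hz → 580 Hz or 574 Hz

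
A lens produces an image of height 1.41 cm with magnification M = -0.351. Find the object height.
ho = |hi|/|M| = 4.017 cm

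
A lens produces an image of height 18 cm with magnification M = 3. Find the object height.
ho = |hi|/|M| = 6 cm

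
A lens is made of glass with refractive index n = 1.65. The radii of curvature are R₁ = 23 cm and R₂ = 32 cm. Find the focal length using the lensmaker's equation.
1/f = (n − 1)(1/R₁ − 1/R₂) → f = 125.8 cm (converging lens)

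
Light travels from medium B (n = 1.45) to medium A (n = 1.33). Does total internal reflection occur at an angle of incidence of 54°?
θc = arcsin(n₂/n₁) = 66.53°; 54° < θc, so no — the ray refracts.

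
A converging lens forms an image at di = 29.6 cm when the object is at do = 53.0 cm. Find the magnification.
M = −di/do = -0.5585 (inverted image)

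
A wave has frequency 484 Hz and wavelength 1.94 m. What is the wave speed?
v = fλ = 939 m/s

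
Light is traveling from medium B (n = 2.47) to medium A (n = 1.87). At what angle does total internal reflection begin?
θc = arcsin(n₂/n₁) = 49.21°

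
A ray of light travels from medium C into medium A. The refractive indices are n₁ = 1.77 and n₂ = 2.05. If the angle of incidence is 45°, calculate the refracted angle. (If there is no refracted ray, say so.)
sin θ₂ = (n₁/n₂)·sin θ₁ = 0.6105 → θ₂ = 37.63°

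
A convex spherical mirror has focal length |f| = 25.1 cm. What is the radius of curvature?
R = 2|f| = 50.2 cm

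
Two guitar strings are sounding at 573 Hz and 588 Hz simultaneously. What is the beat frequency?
15 Hz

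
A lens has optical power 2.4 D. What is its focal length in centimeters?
f = 1/P = 41.67 cm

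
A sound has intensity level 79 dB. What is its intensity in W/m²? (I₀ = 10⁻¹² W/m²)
I = I₀·10^(β/10) = 7.94 × 10⁻⁵ W/m²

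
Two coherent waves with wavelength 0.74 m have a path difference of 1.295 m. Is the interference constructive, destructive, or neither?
neither (partial) — path difference = 1.75λ, neither a whole number of wavelengths nor an odd multiple of λ/2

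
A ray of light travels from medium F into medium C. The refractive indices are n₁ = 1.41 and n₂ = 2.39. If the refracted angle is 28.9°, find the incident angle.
sin θ₁ = (n₂/n₁)·sin θ₂ → θ₁ = 55°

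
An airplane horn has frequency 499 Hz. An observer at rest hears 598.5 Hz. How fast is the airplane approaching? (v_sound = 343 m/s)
v_s = v·(1 − f/f_obs) = 57.02 m/s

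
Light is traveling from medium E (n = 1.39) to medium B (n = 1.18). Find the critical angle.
θc = arcsin(n₂/n₁) = 58.09°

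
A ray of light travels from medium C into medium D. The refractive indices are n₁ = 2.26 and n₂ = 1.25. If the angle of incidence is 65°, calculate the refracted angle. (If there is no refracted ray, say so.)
sin θ₂ = (n₁/n₂)·sin θ₁ = 1.639 > 1, so there is no refracted ray — the light undergoes total internal reflection.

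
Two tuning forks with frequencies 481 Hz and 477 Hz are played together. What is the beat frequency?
4 Hz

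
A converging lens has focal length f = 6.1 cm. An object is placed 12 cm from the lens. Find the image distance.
1/di = 1/f − 1/do → di = 12.41 cm (real image)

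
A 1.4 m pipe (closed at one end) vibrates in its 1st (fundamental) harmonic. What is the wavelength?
λₙ = 4L/n = 5.6 m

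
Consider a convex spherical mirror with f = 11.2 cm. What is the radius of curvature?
R = 2|f| = 22.4 cm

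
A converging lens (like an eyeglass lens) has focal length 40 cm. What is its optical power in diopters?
P = 1/f = 2.5 D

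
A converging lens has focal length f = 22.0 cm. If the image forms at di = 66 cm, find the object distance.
1/do = 1/f − 1/di → do = 33 cm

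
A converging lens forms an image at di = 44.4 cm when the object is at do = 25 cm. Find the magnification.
M = −di/do = -1.776 (inverted image)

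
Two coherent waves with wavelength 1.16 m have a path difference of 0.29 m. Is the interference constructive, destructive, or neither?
neither (partial) — path difference = 0.25λ, neither a whole number of wavelengths nor an odd multiple of λ/2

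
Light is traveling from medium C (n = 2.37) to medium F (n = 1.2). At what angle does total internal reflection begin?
θc = arcsin(n₂/n₁) = 30.42°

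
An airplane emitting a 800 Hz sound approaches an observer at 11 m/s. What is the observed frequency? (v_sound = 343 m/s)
f_obs = f·v/(v − v_s) = 826.5 Hz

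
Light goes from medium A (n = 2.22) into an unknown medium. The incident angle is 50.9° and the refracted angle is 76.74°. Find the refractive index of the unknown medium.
n₂ = n₁·sin θ₁ / sin θ₂ = 1.77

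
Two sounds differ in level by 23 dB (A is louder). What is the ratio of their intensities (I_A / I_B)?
I_A/I_B = 10^(Δβ/10) = 199.5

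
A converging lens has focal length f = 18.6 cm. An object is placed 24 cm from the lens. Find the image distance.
1/di = 1/f − 1/do → di = 82.67 cm (real image)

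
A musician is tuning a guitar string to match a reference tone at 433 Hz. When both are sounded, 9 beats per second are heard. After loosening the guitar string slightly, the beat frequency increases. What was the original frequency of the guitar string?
424 Hz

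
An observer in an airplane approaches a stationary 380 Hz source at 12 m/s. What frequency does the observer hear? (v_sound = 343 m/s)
f_obs = f·(v + v_o)/v = 393.3 Hz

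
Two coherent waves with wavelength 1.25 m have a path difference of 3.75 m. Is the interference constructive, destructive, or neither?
constructive — path difference = 3λ, a whole number of wavelengths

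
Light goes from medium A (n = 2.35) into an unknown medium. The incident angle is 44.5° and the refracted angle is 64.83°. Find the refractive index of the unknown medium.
n₂ = n₁·sin θ₁ / sin θ₂ = 1.82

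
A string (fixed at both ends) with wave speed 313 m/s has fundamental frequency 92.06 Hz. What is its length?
L = v/(2f₁) = 1.7 m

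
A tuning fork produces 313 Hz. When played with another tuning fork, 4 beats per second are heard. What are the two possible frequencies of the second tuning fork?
f₂ = 313 ± 4 Hz → 317 Hz or 309 Hz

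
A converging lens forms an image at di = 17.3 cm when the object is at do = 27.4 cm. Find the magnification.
M = −di/do = -0.6314 (inverted image)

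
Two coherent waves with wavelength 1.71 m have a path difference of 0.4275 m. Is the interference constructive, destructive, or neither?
neither (partial) — path difference = 0.25λ, neither a whole number of wavelengths nor an odd multiple of λ/2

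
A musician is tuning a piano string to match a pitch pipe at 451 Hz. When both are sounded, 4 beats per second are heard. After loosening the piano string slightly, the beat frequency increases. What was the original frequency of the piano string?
447 Hz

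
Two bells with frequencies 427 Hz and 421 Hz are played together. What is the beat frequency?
6 Hz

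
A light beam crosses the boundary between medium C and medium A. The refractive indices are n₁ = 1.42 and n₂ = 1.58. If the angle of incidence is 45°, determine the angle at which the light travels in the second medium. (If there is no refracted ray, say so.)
sin θ₂ = (n₁/n₂)·sin θ₁ = 0.6355 → θ₂ = 39.46°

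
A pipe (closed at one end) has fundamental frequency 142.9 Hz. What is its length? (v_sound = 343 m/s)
L = v/(4f₁) = 0.6001 m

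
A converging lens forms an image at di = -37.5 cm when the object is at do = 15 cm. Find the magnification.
M = −di/do = 2.5 (upright image)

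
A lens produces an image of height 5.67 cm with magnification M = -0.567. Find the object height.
ho = |hi|/|M| = 10 cm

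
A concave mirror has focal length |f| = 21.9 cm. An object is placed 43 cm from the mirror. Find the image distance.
f = +21.9 cm (concave); 1/di = 1/f − 1/do → di = 44.63 cm (real image, in front of mirror)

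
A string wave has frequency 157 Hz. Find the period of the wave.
T = 1/f = 0.006369 s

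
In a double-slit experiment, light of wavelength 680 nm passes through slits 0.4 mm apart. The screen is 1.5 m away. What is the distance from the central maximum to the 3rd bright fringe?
y = mλL/d = 7.65 mm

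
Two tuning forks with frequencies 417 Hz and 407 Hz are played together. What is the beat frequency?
10 Hz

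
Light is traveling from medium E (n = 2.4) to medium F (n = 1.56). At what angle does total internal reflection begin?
θc = arcsin(n₂/n₁) = 40.54°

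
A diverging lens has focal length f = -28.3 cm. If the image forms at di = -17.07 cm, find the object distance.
1/do = 1/f − 1/di → do = 43.02 cm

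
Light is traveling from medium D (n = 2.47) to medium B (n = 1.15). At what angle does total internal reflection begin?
θc = arcsin(n₂/n₁) = 27.75°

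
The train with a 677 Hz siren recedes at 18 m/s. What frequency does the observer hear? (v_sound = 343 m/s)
f_obs = f·v/(v + v_s) = 643.2 Hz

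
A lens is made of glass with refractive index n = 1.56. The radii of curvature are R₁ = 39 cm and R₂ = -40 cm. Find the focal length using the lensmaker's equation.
1/f = (n − 1)(1/R₁ − 1/R₂) → f = 35.26 cm (converging lens)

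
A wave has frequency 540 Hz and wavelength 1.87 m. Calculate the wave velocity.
v = fλ = 1010 m/s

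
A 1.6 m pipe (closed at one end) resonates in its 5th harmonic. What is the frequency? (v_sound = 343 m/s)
fₙ = nv/(4L) = 268 Hz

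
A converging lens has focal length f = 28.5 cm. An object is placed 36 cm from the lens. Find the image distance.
1/di = 1/f − 1/do → di = 136.8 cm (real image)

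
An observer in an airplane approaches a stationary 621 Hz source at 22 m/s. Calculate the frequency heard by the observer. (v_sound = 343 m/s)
f_obs = f·(v + v_o)/v = 660.8 Hz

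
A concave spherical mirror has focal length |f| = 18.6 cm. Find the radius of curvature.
R = 2|f| = 37.2 cm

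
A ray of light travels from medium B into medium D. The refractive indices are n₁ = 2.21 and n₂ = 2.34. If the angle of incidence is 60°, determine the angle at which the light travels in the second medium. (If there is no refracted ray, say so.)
sin θ₂ = (n₁/n₂)·sin θ₁ = 0.8179 → θ₂ = 54.88°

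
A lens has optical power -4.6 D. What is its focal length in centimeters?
f = 1/P = -21.74 cm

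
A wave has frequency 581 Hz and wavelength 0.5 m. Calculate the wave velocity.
v = fλ = 290.5 m/s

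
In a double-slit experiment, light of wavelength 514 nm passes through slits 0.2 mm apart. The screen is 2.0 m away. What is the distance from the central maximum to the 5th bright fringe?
y = mλL/d = 25.7 mm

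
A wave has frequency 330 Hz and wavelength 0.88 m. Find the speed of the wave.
v = fλ = 290.4 m/s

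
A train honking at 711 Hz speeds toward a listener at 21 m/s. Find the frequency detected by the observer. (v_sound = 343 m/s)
f_obs = f·v/(v − v_s) = 757.4 Hz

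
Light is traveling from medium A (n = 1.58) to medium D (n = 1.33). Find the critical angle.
θc = arcsin(n₂/n₁) = 57.33°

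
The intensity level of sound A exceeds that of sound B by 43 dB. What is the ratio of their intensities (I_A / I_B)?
I_A/I_B = 10^(Δβ/10) = 19950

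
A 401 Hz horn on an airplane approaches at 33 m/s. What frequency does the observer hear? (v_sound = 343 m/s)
f_obs = f·v/(v − v_s) = 443.7 Hz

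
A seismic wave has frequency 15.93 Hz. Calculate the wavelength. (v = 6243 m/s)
λ = v/f = 391.9 m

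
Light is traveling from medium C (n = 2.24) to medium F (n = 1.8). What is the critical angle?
θc = arcsin(n₂/n₁) = 53.47°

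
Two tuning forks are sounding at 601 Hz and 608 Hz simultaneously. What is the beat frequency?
7 Hz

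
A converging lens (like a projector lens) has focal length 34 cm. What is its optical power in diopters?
P = 1/f = 2.941 D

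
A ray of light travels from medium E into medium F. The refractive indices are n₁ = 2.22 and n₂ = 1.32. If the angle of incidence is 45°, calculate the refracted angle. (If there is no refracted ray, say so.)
sin θ₂ = (n₁/n₂)·sin θ₁ = 1.189 > 1, so there is no refracted ray — the light undergoes total internal reflection.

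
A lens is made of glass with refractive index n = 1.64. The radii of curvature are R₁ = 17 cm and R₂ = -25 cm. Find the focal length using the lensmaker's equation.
1/f = (n − 1)(1/R₁ − 1/R₂) → f = 15.81 cm (converging lens)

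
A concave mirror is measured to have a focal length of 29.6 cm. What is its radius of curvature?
R = 2|f| = 59.2 cm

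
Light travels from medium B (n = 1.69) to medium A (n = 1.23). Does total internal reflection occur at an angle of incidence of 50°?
θc = arcsin(n₂/n₁) = 46.7°; 50° > θc, so yes — total internal reflection.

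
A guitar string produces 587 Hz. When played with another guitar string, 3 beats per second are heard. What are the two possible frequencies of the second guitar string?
f₂ = 587 ± 3 Hz → 590 Hz or 584 Hz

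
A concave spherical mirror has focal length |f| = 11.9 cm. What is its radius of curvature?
R = 2|f| = 23.8 cm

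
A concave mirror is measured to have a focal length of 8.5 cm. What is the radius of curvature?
R = 2|f| = 17 cm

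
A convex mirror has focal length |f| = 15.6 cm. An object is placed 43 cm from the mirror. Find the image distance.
f = −15.6 cm (convex); 1/di = 1/f − 1/do → di = -11.45 cm (virtual image, behind mirror)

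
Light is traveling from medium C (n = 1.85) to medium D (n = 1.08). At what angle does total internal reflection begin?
θc = arcsin(n₂/n₁) = 35.72°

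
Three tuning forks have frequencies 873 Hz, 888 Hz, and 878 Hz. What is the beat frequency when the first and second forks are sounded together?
15 Hz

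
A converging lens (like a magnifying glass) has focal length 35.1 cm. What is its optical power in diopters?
P = 1/f = 2.849 D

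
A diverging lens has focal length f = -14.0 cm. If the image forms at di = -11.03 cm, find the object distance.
1/do = 1/f − 1/di → do = 51.99 cm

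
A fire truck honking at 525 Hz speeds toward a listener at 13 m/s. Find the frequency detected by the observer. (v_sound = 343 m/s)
f_obs = f·v/(v − v_s) = 545.7 Hz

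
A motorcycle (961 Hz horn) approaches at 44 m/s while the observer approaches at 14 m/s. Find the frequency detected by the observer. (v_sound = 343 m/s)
f_obs = f·(v + v_o)/(v − v_s) = 1147 Hz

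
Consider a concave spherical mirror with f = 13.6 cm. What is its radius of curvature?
R = 2|f| = 27.2 cm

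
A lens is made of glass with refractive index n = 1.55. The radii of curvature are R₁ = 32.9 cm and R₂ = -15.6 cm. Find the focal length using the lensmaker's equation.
1/f = (n − 1)(1/R₁ − 1/R₂) → f = 19.24 cm (converging lens)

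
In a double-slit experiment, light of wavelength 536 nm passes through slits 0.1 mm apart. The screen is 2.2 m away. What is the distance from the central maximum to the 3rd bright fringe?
y = mλL/d = 35.38 mm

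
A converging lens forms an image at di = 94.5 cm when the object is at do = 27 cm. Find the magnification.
M = −di/do = -3.5 (inverted image)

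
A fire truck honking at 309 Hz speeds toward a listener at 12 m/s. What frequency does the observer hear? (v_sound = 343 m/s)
f_obs = f·v/(v − v_s) = 320.2 Hz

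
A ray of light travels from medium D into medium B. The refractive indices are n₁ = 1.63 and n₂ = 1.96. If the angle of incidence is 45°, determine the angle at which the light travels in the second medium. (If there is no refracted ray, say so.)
sin θ₂ = (n₁/n₂)·sin θ₁ = 0.5881 → θ₂ = 36.02°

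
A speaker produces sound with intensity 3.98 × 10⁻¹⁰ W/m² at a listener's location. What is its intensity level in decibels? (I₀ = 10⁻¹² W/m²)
β = 10·log₁₀(I/I₀) = 26 dB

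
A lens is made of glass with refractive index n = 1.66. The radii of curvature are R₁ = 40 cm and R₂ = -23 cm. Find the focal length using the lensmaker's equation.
1/f = (n − 1)(1/R₁ − 1/R₂) → f = 22.13 cm (converging lens)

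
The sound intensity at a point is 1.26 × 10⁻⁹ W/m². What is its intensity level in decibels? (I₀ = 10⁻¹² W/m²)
β = 10·log₁₀(I/I₀) = 31 dB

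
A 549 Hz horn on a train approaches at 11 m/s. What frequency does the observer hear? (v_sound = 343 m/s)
f_obs = f·v/(v − v_s) = 567.2 Hz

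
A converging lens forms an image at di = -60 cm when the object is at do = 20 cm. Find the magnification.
M = −di/do = 3 (upright image)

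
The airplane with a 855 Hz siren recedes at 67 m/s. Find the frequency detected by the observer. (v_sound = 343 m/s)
f_obs = f·v/(v + v_s) = 715.3 Hz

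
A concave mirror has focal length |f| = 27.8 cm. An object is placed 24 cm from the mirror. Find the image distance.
f = +27.8 cm (concave); 1/di = 1/f − 1/do → di = -175.6 cm (virtual image, behind mirror)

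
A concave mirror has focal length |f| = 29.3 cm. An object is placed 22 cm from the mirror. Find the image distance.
f = +29.3 cm (concave); 1/di = 1/f − 1/do → di = -88.3 cm (virtual image, behind mirror)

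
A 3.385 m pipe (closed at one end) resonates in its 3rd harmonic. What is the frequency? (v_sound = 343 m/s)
fₙ = nv/(4L) = 76 Hz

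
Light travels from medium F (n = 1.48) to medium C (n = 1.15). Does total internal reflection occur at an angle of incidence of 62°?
θc = arcsin(n₂/n₁) = 50.99°; 62° > θc, so yes — total internal reflection.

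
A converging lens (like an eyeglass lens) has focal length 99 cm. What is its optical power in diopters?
P = 1/f = 1.01 D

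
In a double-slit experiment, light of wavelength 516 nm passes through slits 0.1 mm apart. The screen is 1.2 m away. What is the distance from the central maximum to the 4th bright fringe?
y = mλL/d = 24.77 mm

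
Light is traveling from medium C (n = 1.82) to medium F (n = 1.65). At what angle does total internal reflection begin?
θc = arcsin(n₂/n₁) = 65.04°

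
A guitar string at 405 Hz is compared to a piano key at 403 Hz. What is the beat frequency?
2 Hz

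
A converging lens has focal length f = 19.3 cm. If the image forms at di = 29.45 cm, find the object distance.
1/do = 1/f − 1/di → do = 56 cm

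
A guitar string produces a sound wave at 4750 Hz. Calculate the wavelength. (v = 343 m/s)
λ = v/f = 0.07221 m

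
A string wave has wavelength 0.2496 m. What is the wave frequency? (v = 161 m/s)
f = v/λ = 645 Hz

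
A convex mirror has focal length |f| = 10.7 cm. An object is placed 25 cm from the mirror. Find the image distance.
f = −10.7 cm (convex); 1/di = 1/f − 1/do → di = -7.493 cm (virtual image, behind mirror)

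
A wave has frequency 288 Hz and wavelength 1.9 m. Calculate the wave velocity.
v = fλ = 547.2 m/s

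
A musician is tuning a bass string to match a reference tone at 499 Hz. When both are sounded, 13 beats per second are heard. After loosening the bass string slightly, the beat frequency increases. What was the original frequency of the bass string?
486 Hz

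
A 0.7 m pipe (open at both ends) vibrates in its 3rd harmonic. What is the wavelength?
λₙ = 2L/n = 0.4667 m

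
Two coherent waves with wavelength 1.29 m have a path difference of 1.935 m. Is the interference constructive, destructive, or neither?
destructive — path difference = 1.5λ, an odd multiple of λ/2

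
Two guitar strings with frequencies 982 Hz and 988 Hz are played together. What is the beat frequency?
6 Hz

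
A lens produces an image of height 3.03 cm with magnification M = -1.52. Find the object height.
ho = |hi|/|M| = 1.993 cm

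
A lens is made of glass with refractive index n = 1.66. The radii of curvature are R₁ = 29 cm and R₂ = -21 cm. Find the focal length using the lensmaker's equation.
1/f = (n − 1)(1/R₁ − 1/R₂) → f = 18.45 cm (converging lens)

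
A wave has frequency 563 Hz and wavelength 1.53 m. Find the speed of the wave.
v = fλ = 861.4 m/s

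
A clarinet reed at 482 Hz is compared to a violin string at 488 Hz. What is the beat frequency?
6 Hz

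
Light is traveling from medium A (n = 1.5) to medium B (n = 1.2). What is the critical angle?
θc = arcsin(n₂/n₁) = 53.13°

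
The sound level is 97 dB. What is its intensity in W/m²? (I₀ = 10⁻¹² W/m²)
I = I₀·10^(β/10) = 5.01 × 10⁻³ W/m²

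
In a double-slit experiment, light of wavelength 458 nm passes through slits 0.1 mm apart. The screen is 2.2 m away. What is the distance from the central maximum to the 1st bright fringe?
y = mλL/d = 10.08 mm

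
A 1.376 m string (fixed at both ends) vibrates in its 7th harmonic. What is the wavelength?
λₙ = 2L/n = 0.3931 m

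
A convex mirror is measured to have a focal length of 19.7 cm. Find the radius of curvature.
R = 2|f| = 39.4 cm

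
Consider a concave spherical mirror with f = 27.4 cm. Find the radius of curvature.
R = 2|f| = 54.8 cm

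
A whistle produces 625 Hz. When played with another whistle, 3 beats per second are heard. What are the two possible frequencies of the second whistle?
f₂ = 625 ± 3 Hz → 628 Hz or 622 Hz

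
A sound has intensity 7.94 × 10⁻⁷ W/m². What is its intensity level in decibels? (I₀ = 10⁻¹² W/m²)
β = 10·log₁₀(I/I₀) = 59 dB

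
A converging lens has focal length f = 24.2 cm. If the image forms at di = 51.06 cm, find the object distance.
1/do = 1/f − 1/di → do = 46 cm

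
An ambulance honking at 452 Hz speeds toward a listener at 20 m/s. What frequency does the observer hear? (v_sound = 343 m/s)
f_obs = f·v/(v − v_s) = 480 Hz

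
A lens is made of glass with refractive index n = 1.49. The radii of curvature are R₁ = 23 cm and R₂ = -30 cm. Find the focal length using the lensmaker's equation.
1/f = (n − 1)(1/R₁ − 1/R₂) → f = 26.57 cm (converging lens)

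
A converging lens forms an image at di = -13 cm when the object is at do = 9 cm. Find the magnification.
M = −di/do = 1.444 (upright image)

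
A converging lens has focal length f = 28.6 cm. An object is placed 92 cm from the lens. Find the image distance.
1/di = 1/f − 1/do → di = 41.5 cm (real image)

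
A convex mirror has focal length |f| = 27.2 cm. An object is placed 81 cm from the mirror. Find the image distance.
f = −27.2 cm (convex); 1/di = 1/f − 1/do → di = -20.36 cm (virtual image, behind mirror)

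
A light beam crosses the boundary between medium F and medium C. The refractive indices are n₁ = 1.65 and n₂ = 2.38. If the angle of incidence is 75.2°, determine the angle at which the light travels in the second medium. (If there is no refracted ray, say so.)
sin θ₂ = (n₁/n₂)·sin θ₁ = 0.6703 → θ₂ = 42.09°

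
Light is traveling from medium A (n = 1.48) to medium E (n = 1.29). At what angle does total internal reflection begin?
θc = arcsin(n₂/n₁) = 60.65°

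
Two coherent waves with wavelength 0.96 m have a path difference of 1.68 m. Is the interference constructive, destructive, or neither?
neither (partial) — path difference = 1.75λ, neither a whole number of wavelengths nor an odd multiple of λ/2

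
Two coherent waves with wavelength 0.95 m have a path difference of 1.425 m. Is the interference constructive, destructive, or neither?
destructive — path difference = 1.5λ, an odd multiple of λ/2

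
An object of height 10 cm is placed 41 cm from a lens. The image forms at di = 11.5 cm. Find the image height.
hi = (-di/do) × ho = -2.805 cm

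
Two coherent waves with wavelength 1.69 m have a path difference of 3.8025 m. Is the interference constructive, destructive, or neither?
neither (partial) — path difference = 2.25λ, neither a whole number of wavelengths nor an odd multiple of λ/2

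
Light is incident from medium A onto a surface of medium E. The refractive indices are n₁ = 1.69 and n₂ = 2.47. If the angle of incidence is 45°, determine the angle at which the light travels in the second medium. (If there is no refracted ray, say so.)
sin θ₂ = (n₁/n₂)·sin θ₁ = 0.4838 → θ₂ = 28.93°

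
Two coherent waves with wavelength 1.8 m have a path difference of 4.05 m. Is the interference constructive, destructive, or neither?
neither (partial) — path difference = 2.25λ, neither a whole number of wavelengths nor an odd multiple of λ/2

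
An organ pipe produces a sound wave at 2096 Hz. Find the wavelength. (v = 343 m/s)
λ = v/f = 0.1636 m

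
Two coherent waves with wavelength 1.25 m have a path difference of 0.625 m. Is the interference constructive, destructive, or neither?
destructive — path difference = 0.5λ, an odd multiple of λ/2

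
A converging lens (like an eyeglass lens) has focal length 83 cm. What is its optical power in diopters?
P = 1/f = 1.205 D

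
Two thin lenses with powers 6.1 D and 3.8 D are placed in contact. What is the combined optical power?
P_total = P₁ + P₂ = 9.9 D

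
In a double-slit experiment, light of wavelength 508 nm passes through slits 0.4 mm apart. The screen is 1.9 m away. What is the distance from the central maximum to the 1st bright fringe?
y = mλL/d = 2.413 mm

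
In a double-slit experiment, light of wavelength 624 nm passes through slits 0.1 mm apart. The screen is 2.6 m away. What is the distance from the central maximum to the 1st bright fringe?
y = mλL/d = 16.22 mm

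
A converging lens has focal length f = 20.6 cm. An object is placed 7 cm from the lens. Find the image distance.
1/di = 1/f − 1/do → di = -10.6 cm (virtual image)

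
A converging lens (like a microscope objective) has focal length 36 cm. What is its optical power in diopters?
P = 1/f = 2.778 D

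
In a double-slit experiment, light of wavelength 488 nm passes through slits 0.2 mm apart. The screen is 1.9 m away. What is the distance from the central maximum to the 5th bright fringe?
y = mλL/d = 23.18 mm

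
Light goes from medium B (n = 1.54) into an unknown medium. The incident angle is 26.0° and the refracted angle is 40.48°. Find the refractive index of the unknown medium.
n₂ = n₁·sin θ₁ / sin θ₂ = 1.04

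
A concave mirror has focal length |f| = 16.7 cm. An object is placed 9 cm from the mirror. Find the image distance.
f = +16.7 cm (concave); 1/di = 1/f − 1/do → di = -19.52 cm (virtual image, behind mirror)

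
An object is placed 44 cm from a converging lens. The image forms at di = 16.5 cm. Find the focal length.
1/f = 1/do + 1/di → f = 12 cm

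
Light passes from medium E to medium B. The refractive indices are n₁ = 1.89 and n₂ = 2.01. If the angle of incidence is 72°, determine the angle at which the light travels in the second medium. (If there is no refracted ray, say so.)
sin θ₂ = (n₁/n₂)·sin θ₁ = 0.8943 → θ₂ = 63.42°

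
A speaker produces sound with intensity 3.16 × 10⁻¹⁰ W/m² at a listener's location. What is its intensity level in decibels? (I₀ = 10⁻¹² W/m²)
β = 10·log₁₀(I/I₀) = 25 dB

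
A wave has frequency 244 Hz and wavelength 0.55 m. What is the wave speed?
v = fλ = 134.2 m/s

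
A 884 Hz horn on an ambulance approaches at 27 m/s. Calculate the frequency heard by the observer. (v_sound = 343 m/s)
f_obs = f·v/(v − v_s) = 959.5 Hz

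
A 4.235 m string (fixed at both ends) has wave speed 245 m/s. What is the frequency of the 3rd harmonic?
fₙ = nv/(2L) = 86.78 Hz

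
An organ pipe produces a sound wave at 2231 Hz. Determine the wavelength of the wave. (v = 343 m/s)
λ = v/f = 0.1537 m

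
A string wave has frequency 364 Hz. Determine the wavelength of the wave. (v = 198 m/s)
λ = v/f = 0.544 m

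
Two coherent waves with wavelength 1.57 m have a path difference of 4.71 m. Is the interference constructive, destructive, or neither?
constructive — path difference = 3λ, a whole number of wavelengths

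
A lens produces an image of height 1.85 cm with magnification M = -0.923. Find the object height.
ho = |hi|/|M| = 2.004 cm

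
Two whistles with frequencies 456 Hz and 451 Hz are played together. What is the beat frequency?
5 Hz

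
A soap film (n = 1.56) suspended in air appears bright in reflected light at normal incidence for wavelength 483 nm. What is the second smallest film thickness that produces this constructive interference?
2nt = (m − ½)λ with m = 2 → t = (m − ½)λ/(2n) = 232.2 nm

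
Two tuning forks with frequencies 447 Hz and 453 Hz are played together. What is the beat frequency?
6 Hz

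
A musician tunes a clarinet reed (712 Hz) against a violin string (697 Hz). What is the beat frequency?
15 Hz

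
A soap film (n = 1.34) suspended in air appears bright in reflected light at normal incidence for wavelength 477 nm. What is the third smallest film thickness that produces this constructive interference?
2nt = (m − ½)λ with m = 3 → t = (m − ½)λ/(2n) = 445 nm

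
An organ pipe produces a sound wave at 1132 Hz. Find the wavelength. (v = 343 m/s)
λ = v/f = 0.303 m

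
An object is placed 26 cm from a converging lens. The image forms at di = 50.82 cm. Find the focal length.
1/f = 1/do + 1/di → f = 17.2 cm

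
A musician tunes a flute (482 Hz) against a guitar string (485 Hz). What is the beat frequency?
3 Hz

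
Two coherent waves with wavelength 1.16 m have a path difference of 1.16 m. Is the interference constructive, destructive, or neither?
constructive — path difference = 1λ, a whole number of wavelengths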